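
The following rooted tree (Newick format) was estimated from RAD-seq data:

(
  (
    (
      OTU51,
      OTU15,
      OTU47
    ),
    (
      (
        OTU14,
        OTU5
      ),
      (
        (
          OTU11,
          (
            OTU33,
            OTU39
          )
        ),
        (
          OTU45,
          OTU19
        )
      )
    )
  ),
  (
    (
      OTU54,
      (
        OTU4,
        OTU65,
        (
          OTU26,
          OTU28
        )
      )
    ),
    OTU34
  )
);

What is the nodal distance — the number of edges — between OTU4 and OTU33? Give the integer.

The MRCA of OTU4 and OTU33 is the root of the tree.
From OTU4 up to that node: 4 branches. From OTU33 up to the same node: 6 branches. Total: 4 + 6 = 10.

10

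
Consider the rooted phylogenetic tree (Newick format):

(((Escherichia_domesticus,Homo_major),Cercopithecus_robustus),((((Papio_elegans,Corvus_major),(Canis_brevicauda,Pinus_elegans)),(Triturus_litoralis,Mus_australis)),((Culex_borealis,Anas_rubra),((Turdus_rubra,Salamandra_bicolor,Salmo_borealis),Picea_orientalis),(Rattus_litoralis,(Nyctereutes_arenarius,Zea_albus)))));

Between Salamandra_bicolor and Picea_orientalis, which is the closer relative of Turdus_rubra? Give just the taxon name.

Salamandra_bicolor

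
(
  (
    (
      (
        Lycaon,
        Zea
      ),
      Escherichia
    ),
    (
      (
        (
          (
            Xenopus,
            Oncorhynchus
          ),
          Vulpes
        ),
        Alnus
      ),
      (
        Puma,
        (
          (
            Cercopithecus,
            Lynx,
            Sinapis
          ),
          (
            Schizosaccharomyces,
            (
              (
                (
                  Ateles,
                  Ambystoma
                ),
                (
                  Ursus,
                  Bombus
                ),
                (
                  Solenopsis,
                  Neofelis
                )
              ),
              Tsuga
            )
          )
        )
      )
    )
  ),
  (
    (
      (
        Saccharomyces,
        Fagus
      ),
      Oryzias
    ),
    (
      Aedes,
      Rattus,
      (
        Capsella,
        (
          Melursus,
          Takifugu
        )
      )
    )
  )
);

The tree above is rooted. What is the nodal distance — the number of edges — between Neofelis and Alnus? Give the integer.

9

The MRCA of Neofelis and Alnus is the node subtending ((((Xenopus,Oncorhynchus),Vulpes),Alnus),(Puma,((Cercopithecus,Lynx,Sinapis),(Schizosaccharomyces,(((Ateles,Ambystoma),(Ursus,Bombus),(Solenopsis,Neofelis)),Tsuga))))).
From Neofelis up to that node: 7 branches. From Alnus up to the same node: 2 branches. Total: 7 + 2 = 9.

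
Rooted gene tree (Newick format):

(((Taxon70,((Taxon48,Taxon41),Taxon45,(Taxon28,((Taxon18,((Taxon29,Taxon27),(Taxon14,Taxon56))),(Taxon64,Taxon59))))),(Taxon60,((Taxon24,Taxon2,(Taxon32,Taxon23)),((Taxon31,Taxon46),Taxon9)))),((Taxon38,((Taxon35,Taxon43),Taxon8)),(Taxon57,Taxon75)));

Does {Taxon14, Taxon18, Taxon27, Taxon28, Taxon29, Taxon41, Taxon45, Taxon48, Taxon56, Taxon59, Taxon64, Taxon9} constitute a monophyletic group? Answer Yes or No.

The MRCA of the listed taxa subtends ((Taxon70,((Taxon48,Taxon41),Taxon45,(Taxon28,((Taxon18,((Taxon29,Taxon27),(Taxon14,Taxon56))),(Taxon64,Taxon59))))),(Taxon60,((Taxon24,Taxon2,(Taxon32,Taxon23)),((Taxon31,Taxon46),Taxon9)))).
That clade also contains Taxon2, Taxon23, Taxon24, Taxon31, Taxon32, Taxon46, Taxon60, Taxon70, which are not in the proposed group, so the group is not monophyletic.

No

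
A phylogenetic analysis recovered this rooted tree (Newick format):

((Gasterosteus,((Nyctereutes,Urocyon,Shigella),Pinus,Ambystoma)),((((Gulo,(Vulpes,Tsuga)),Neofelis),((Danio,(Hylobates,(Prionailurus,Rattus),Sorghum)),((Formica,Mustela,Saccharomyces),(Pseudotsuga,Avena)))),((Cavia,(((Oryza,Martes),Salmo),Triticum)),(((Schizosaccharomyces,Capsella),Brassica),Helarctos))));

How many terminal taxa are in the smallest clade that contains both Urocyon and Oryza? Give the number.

29

The MRCA of Urocyon and Oryza is the root, so the clade is the entire tree.
That clade contains 29 terminal taxa: Ambystoma, Avena, Brassica, Capsella, Cavia, Danio, Formica, Gasterosteus, Gulo, Helarctos, Hylobates, Martes, Mustela, Neofelis, Nyctereutes, Oryza, Pinus, Prionailurus, Pseudotsuga, Rattus, Saccharomyces, Salmo, Schizosaccharomyces, Shigella, Sorghum, Triticum, Tsuga, Urocyon, Vulpes.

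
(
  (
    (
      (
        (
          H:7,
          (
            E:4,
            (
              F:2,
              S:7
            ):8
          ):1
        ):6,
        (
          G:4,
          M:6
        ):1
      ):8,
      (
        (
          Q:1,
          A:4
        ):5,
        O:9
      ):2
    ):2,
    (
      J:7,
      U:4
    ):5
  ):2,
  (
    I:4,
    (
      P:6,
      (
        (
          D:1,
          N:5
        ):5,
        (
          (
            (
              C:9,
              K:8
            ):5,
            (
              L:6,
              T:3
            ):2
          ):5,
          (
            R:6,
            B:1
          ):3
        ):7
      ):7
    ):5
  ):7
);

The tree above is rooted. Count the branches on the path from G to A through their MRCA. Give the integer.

The MRCA of G and A is the node subtending (((H,(E,(F,S))),(G,M)),((Q,A),O)).
From G up to that node: 3 branches. From A up to the same node: 3 branches. Total: 3 + 3 = 6.

6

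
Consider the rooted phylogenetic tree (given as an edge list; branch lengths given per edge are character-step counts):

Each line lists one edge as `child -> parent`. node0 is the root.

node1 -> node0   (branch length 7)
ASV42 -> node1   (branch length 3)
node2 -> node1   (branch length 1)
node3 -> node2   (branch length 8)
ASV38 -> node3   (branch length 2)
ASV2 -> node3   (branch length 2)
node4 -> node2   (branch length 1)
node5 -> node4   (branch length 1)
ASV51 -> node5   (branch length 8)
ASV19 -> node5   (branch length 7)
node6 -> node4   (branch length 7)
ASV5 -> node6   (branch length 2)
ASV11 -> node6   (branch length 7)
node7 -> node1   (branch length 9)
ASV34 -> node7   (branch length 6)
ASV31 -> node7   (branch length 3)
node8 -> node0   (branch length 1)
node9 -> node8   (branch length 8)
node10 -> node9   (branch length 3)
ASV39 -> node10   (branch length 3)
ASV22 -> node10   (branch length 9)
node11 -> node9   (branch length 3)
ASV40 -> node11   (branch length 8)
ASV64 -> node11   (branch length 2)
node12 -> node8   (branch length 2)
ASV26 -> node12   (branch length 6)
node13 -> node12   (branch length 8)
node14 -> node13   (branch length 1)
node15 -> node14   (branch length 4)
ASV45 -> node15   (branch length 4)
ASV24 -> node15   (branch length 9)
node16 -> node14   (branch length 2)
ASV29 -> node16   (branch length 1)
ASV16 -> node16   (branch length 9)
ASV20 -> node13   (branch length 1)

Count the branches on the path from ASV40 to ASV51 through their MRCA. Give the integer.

The MRCA of ASV40 and ASV51 is the root of the tree.
From ASV40 up to that node: 4 branches. From ASV51 up to the same node: 5 branches. Total: 4 + 5 = 9.

9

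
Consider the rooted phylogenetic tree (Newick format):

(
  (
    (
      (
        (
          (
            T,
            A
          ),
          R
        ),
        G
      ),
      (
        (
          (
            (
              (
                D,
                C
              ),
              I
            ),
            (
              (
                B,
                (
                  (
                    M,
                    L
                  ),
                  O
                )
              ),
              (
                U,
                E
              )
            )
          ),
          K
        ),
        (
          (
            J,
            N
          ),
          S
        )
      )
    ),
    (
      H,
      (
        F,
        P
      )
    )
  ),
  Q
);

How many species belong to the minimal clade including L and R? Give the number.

17

The MRCA of L and R is the node subtending ((((T,A),R),G),(((((D,C),I),((B,((M,L),O)),(U,E))),K),((J,N),S))).
That clade contains 17 terminal taxa: A, B, C, D, E, G, I, J, K, L, M, N, O, R, S, T, U.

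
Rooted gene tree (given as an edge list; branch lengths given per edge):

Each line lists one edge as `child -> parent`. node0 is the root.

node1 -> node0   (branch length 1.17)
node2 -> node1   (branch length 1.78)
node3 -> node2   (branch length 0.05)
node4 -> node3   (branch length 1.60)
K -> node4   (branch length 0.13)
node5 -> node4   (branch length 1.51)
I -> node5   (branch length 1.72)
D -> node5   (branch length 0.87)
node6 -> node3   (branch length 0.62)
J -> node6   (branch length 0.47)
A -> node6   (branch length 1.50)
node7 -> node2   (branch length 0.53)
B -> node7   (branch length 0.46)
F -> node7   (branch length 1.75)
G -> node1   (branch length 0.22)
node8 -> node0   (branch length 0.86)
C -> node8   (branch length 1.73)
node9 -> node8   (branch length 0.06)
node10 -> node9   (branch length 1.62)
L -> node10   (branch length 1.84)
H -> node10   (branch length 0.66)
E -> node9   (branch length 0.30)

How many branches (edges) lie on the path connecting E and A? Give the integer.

8

The MRCA of E and A is the root of the tree.
From E up to that node: 3 branches. From A up to the same node: 5 branches. Total: 3 + 5 = 8.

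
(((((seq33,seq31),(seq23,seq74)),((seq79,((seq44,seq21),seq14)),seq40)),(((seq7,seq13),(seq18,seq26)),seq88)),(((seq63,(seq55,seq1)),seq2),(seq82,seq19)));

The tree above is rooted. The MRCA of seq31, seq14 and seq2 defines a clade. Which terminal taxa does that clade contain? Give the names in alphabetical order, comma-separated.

seq1, seq13, seq14, seq18, seq19, seq2, seq21, seq23, seq26, seq31, seq33, seq40, seq44, seq55, seq63, seq7, seq74, seq79, seq82, seq88

Tracing seq31: it sits inside (seq33,seq31).
Tracing seq14: it sits inside ((seq44,seq21),seq14).
Tracing seq2: it sits inside ((seq63,(seq55,seq1)),seq2).
The smallest clade enclosing all 3 is the whole tree (their MRCA is the root), so the answer is all 20 tips in alphabetical order.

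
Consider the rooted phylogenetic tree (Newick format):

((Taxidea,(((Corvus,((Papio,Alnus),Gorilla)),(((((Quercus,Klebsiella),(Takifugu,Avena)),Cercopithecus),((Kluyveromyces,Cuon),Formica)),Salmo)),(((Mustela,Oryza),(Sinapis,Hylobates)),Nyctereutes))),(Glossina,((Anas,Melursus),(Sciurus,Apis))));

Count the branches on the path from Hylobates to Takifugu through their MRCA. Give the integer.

11

The MRCA of Hylobates and Takifugu is the node subtending (((Corvus,((Papio,Alnus),Gorilla)),(((((Quercus,Klebsiella),(Takifugu,Avena)),Cercopithecus),((Kluyveromyces,Cuon),Formica)),Salmo)),(((Mustela,Oryza),(Sinapis,Hylobates)),Nyctereutes)).
From Hylobates up to that node: 4 branches. From Takifugu up to the same node: 7 branches. Total: 4 + 7 = 11.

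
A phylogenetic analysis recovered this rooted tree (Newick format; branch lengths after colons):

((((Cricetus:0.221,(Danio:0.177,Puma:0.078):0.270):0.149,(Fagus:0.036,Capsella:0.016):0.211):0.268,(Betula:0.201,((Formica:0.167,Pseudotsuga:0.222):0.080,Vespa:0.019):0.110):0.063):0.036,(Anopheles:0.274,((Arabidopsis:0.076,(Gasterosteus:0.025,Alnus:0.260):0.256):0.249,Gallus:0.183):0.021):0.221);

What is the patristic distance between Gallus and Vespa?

The path runs Gallus → … → MRCA → … → Vespa; the MRCA is the root of the tree.
Branch lengths along that path: 0.183 + 0.021 + 0.221 + 0.036 + 0.063 + 0.110 + 0.019 = 0.653.

0.653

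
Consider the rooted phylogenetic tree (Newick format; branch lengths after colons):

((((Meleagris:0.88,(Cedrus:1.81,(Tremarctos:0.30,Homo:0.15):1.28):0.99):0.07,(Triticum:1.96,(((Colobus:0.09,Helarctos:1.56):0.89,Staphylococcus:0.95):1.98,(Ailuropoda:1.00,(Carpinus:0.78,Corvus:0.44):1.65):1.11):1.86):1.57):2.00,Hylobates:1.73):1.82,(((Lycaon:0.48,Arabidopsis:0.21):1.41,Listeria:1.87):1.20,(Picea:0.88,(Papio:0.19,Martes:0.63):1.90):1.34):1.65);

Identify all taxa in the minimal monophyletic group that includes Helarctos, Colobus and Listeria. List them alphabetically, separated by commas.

Ailuropoda, Arabidopsis, Carpinus, Cedrus, Colobus, Corvus, Helarctos, Homo, Hylobates, Listeria, Lycaon, Martes, Meleagris, Papio, Picea, Staphylococcus, Tremarctos, Triticum

Tracing Helarctos: it sits inside (Colobus,Helarctos).
Tracing Colobus: it sits inside (Colobus,Helarctos).
Tracing Listeria: it sits inside ((Lycaon,Arabidopsis),Listeria).
The smallest clade enclosing all 3 is the whole tree (their MRCA is the root), so the answer is all 18 tips in alphabetical order.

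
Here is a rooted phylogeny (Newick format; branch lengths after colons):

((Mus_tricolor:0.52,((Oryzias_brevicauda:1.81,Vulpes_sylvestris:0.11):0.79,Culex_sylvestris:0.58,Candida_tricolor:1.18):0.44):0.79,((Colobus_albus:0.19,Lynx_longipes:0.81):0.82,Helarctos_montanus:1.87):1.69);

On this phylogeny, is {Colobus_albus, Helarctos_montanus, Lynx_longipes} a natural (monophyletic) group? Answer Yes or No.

The most recent common ancestor of these taxa subtends ((Colobus_albus,Lynx_longipes),Helarctos_montanus).
That clade has exactly 3 tips — every listed taxon and nothing else — so the group is monophyletic.

Yes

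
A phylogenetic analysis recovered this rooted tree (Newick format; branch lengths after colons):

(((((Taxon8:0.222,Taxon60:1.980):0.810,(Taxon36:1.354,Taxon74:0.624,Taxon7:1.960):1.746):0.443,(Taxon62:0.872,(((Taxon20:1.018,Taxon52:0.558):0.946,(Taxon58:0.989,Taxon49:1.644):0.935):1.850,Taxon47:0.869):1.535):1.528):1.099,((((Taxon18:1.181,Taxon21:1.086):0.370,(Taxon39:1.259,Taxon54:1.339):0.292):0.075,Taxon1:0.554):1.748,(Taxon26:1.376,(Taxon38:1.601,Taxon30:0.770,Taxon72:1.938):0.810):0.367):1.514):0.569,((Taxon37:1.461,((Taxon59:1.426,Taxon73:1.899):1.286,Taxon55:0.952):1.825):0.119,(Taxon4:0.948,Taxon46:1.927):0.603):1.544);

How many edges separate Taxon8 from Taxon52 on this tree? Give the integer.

8

The MRCA of Taxon8 and Taxon52 is the node subtending (((Taxon8,Taxon60),(Taxon36,Taxon74,Taxon7)),(Taxon62,(((Taxon20,Taxon52),(Taxon58,Taxon49)),Taxon47))).
From Taxon8 up to that node: 3 branches. From Taxon52 up to the same node: 5 branches. Total: 3 + 5 = 8.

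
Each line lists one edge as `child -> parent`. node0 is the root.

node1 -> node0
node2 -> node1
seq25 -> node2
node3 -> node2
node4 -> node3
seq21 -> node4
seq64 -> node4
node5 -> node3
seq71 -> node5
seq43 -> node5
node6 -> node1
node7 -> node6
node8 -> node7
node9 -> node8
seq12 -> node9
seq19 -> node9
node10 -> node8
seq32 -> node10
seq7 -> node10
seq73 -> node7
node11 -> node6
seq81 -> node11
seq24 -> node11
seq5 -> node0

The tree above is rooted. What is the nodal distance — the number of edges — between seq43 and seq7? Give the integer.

9

The MRCA of seq43 and seq7 is the node subtending ((seq25,((seq21,seq64),(seq71,seq43))),((((seq12,seq19),(seq32,seq7)),seq73),(seq81,seq24))).
From seq43 up to that node: 4 branches. From seq7 up to the same node: 5 branches. Total: 4 + 5 = 9.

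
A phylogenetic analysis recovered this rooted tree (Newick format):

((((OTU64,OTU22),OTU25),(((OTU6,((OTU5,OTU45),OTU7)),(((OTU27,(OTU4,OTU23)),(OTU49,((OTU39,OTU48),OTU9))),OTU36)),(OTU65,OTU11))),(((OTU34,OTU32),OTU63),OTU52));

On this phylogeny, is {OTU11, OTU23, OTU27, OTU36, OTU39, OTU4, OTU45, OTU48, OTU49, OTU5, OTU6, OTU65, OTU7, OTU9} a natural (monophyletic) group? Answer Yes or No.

Yes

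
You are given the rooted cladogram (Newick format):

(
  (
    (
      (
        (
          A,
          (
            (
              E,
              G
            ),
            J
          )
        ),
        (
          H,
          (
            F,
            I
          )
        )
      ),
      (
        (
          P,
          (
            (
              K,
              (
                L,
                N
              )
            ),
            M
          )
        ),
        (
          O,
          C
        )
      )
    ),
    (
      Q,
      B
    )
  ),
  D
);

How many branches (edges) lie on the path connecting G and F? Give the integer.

7

The MRCA of G and F is the node subtending ((A,((E,G),J)),(H,(F,I))).
From G up to that node: 4 branches. From F up to the same node: 3 branches. Total: 4 + 3 = 7.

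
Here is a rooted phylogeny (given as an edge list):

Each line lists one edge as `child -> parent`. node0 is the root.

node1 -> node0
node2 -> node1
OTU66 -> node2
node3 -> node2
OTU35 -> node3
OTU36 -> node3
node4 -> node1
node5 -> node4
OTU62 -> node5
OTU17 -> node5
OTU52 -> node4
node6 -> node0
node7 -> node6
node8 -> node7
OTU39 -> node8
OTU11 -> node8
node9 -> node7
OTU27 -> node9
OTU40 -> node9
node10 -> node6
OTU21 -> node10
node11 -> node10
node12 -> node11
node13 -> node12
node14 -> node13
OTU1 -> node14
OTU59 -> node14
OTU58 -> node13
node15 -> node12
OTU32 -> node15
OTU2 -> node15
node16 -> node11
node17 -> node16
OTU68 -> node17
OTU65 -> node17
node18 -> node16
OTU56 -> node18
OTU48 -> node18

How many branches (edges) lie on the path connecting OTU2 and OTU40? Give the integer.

The MRCA of OTU2 and OTU40 is the node subtending (((OTU39,OTU11),(OTU27,OTU40)),(OTU21,((((OTU1,OTU59),OTU58),(OTU32,OTU2)),((OTU68,OTU65),(OTU56,OTU48))))).
From OTU2 up to that node: 5 branches. From OTU40 up to the same node: 3 branches. Total: 5 + 3 = 8.

8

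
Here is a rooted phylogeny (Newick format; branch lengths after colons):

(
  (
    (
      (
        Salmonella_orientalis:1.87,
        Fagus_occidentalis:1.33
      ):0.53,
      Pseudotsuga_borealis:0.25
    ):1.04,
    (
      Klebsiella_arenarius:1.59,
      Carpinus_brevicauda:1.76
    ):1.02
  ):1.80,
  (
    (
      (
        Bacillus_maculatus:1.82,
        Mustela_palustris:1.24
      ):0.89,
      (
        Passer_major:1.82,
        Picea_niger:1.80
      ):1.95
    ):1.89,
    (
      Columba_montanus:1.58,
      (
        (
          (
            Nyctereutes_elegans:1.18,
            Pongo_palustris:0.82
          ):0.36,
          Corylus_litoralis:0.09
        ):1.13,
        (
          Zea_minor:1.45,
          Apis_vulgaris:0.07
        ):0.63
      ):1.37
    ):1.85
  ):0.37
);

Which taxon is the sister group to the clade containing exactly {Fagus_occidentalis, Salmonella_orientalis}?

Pseudotsuga_borealis

The clade containing exactly {Fagus_occidentalis, Salmonella_orientalis} attaches to the tree at the node subtending ((Salmonella_orientalis,Fagus_occidentalis),Pseudotsuga_borealis).
The other lineage descending from that same node — the sister group — is the single tip Pseudotsuga_borealis.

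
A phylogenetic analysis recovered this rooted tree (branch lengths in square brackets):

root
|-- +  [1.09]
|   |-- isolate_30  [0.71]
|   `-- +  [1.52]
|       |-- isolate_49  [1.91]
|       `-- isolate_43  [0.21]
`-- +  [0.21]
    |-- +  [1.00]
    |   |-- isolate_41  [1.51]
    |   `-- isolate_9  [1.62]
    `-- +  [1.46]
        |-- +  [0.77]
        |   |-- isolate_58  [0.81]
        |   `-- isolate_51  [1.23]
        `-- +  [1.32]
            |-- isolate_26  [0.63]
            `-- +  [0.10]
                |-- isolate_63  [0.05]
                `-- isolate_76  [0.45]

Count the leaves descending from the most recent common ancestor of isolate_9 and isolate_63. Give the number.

The MRCA of isolate_9 and isolate_63 is the node subtending ((isolate_41,isolate_9),((isolate_58,isolate_51),(isolate_26,(isolate_63,isolate_76)))).
That clade contains 7 terminal taxa: isolate_26, isolate_41, isolate_51, isolate_58, isolate_63, isolate_76, isolate_9.

7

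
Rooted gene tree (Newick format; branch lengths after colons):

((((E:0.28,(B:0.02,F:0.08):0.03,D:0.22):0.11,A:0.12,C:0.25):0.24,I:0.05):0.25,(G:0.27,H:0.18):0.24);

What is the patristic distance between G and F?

1.22

The path runs G → … → MRCA → … → F; the MRCA is the root of the tree.
Branch lengths along that path: 0.27 + 0.24 + 0.25 + 0.24 + 0.11 + 0.03 + 0.08 = 1.22.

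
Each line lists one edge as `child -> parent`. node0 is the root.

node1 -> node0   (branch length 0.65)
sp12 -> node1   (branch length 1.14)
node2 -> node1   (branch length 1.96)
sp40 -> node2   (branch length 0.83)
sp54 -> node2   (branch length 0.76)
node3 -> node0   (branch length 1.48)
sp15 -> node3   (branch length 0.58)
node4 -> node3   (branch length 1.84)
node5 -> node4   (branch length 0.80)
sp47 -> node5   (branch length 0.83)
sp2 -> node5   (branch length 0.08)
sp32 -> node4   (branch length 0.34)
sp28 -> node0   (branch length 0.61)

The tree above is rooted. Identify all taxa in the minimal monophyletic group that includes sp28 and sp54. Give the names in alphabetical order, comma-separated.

Tracing sp28: it attaches directly to the root.
Tracing sp54: it sits inside (sp40,sp54).
The smallest clade enclosing both is the whole tree (their MRCA is the root), so the answer is all 8 tips in alphabetical order.

sp12, sp15, sp2, sp28, sp32, sp40, sp47, sp54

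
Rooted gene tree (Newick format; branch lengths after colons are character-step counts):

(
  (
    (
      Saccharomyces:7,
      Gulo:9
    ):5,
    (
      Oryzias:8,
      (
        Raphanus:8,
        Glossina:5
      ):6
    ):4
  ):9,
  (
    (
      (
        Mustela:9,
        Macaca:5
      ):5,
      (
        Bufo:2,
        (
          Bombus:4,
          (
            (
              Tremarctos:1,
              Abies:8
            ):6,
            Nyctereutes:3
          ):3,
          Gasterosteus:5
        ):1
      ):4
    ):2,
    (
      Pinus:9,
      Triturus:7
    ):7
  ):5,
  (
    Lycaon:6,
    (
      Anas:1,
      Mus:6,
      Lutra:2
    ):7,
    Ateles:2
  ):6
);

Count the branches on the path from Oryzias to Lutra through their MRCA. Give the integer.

6

The MRCA of Oryzias and Lutra is the root of the tree.
From Oryzias up to that node: 3 branches. From Lutra up to the same node: 3 branches. Total: 3 + 3 = 6.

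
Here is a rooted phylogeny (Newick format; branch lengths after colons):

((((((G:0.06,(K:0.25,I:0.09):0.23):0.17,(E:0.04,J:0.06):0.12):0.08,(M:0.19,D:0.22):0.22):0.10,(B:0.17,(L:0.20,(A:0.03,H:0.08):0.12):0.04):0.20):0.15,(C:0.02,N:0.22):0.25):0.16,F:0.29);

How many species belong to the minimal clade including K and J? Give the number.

The MRCA of K and J is the node subtending ((G,(K,I)),(E,J)).
That clade contains 5 terminal taxa: E, G, I, J, K.

5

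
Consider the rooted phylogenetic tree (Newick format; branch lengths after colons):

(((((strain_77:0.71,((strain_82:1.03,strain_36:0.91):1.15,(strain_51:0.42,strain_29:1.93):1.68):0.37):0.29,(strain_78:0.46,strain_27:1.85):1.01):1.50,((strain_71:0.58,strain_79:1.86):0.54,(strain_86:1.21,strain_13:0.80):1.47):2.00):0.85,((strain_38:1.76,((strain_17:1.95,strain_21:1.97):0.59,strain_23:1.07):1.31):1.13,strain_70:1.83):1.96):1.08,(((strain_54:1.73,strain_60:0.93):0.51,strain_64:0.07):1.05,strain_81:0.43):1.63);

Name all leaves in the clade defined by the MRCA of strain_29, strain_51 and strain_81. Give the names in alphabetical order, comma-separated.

Tracing strain_29: it sits inside (strain_51,strain_29).
Tracing strain_51: it sits inside (strain_51,strain_29).
Tracing strain_81: it sits inside (((strain_54,strain_60),strain_64),strain_81).
The smallest clade enclosing all 3 is the whole tree (their MRCA is the root), so the answer is all 20 tips in alphabetical order.

strain_13, strain_17, strain_21, strain_23, strain_27, strain_29, strain_36, strain_38, strain_51, strain_54, strain_60, strain_64, strain_70, strain_71, strain_77, strain_78, strain_79, strain_81, strain_82, strain_86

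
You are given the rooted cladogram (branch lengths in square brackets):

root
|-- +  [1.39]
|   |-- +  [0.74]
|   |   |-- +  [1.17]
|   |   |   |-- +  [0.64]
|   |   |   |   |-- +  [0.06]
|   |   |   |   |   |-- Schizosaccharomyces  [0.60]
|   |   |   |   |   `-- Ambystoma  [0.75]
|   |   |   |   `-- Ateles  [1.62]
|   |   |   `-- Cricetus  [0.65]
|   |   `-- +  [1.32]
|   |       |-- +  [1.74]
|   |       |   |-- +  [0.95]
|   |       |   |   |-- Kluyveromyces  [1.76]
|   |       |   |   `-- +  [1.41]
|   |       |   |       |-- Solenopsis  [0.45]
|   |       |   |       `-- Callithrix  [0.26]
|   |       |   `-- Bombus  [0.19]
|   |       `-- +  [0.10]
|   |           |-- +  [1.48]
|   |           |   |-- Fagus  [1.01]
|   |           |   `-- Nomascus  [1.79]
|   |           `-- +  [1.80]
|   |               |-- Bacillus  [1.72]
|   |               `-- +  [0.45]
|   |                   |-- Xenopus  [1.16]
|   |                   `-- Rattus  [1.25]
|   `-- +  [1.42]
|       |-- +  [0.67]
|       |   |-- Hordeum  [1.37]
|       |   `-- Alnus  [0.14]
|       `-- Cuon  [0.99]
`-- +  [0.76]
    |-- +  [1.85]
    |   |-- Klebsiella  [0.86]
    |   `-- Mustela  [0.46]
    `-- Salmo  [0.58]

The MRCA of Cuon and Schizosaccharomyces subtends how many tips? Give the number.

16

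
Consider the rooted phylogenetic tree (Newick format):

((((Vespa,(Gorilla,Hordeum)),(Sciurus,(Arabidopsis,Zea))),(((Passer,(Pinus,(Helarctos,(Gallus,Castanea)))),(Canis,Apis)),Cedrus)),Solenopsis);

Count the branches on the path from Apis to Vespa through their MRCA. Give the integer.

The MRCA of Apis and Vespa is the node subtending (((Vespa,(Gorilla,Hordeum)),(Sciurus,(Arabidopsis,Zea))),(((Passer,(Pinus,(Helarctos,(Gallus,Castanea)))),(Canis,Apis)),Cedrus)).
From Apis up to that node: 4 branches. From Vespa up to the same node: 3 branches. Total: 4 + 3 = 7.

7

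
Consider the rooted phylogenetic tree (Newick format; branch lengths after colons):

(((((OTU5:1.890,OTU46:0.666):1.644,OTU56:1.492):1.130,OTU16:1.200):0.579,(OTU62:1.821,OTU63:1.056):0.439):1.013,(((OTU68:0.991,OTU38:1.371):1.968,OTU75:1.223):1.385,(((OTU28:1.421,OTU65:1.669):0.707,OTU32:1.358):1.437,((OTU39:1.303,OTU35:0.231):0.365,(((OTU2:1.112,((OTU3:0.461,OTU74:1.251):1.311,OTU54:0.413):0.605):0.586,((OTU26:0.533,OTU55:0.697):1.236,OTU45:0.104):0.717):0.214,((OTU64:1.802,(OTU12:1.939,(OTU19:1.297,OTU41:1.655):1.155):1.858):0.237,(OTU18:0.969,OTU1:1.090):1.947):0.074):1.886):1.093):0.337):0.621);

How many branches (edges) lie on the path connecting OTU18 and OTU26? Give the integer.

The MRCA of OTU18 and OTU26 is the node subtending (((OTU2,((OTU3,OTU74),OTU54)),((OTU26,OTU55),OTU45)),((OTU64,(OTU12,(OTU19,OTU41))),(OTU18,OTU1))).
From OTU18 up to that node: 3 branches. From OTU26 up to the same node: 4 branches. Total: 3 + 4 = 7.

7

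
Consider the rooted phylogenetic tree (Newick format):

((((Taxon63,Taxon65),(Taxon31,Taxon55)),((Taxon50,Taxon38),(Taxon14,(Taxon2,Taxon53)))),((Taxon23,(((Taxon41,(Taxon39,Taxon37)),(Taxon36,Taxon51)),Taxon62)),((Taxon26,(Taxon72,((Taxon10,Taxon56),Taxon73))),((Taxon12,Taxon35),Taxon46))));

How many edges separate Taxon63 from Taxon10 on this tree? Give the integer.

11

The MRCA of Taxon63 and Taxon10 is the root of the tree.
From Taxon63 up to that node: 4 branches. From Taxon10 up to the same node: 7 branches. Total: 4 + 7 = 11.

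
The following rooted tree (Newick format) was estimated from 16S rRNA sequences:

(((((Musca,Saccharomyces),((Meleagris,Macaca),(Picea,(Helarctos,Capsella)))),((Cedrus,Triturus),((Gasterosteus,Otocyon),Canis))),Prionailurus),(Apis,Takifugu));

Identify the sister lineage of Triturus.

Triturus attaches to the tree at the node subtending (Cedrus,Triturus).
The other lineage descending from that same node — the sister group — is the single tip Cedrus.

Cedrus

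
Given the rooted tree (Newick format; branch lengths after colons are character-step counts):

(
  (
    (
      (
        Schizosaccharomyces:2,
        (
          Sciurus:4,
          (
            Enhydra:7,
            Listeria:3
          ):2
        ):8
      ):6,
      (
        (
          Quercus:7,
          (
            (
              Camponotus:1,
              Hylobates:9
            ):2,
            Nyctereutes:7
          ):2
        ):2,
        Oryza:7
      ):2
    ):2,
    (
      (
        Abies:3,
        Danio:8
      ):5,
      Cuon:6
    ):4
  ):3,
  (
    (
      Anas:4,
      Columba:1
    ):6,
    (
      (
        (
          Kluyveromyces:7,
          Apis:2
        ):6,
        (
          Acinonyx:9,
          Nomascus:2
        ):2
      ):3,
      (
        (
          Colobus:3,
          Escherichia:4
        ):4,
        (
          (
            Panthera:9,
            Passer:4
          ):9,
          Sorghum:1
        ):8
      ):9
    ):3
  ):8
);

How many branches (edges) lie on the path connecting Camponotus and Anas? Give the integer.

The MRCA of Camponotus and Anas is the root of the tree.
From Camponotus up to that node: 7 branches. From Anas up to the same node: 3 branches. Total: 7 + 3 = 10.

10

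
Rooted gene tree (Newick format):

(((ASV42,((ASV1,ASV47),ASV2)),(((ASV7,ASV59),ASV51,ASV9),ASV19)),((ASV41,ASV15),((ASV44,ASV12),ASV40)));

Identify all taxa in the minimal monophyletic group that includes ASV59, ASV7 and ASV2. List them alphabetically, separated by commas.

ASV1, ASV19, ASV2, ASV42, ASV47, ASV51, ASV59, ASV7, ASV9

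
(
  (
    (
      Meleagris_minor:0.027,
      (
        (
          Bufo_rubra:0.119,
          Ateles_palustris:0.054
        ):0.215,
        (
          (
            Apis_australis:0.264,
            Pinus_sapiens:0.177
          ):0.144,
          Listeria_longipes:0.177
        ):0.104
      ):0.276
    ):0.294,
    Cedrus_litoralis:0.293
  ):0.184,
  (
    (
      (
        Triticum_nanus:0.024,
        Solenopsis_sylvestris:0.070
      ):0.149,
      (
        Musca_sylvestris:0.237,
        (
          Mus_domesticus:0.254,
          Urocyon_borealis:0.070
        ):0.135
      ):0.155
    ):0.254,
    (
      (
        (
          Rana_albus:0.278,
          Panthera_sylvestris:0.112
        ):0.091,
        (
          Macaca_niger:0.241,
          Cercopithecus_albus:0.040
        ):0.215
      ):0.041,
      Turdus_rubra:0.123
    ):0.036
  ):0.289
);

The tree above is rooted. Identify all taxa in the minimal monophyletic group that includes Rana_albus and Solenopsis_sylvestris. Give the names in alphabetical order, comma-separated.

Cercopithecus_albus, Macaca_niger, Mus_domesticus, Musca_sylvestris, Panthera_sylvestris, Rana_albus, Solenopsis_sylvestris, Triticum_nanus, Turdus_rubra, Urocyon_borealis

Tracing Rana_albus: it sits inside (Rana_albus,Panthera_sylvestris).
Tracing Solenopsis_sylvestris: it sits inside (Triticum_nanus,Solenopsis_sylvestris).
The smallest clade enclosing both is (((Triticum_nanus,Solenopsis_sylvestris),(Musca_sylvestris,(Mus_domesticus,Urocyon_borealis))),(((Rana_albus,Panthera_sylvestris),(Macaca_niger,Cercopithecus_albus)),Turdus_rubra)); the answer is its 10 terminal taxa in alphabetical order.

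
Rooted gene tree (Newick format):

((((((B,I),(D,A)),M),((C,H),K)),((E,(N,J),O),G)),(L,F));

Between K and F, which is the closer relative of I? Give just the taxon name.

The MRCA of I and K subtends ((((B,I),(D,A)),M),((C,H),K)) (8 taxa).
The MRCA of I and F is the root, subtending the entire tree (15 taxa).
The first is nested inside the second, so I shares a more recent common ancestor with K.

K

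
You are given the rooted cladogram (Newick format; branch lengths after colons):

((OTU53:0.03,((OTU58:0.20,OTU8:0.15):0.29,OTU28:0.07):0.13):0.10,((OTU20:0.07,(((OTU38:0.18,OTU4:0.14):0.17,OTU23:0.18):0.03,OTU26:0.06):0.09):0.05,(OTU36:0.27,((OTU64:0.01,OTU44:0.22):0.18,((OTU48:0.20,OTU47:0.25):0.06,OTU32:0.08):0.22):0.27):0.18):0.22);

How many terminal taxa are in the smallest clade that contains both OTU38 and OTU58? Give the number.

15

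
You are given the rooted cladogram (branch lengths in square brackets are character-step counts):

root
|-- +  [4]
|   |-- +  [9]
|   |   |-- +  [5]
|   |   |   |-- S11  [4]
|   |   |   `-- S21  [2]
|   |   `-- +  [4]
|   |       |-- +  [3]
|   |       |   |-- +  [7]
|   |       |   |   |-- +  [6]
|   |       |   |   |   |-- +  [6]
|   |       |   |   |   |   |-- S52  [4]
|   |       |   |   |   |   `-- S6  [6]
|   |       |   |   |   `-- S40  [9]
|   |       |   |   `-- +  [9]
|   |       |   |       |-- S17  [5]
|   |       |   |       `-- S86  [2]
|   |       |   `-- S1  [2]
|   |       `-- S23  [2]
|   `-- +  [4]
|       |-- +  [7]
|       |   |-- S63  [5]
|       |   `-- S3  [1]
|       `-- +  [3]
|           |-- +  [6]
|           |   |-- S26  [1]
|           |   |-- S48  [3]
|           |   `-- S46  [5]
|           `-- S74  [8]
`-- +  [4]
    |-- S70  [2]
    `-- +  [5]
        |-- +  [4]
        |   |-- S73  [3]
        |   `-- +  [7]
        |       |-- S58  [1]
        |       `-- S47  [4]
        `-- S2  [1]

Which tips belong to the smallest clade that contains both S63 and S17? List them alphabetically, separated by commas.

Tracing S63: it sits inside (S63,S3).
Tracing S17: it sits inside (S17,S86).
The smallest clade enclosing both is (((S11,S21),(((((S52,S6),S40),(S17,S86)),S1),S23)),((S63,S3),((S26,S48,S46),S74))); the answer is its 15 terminal taxa in alphabetical order.

S1, S11, S17, S21, S23, S26, S3, S40, S46, S48, S52, S6, S63, S74, S86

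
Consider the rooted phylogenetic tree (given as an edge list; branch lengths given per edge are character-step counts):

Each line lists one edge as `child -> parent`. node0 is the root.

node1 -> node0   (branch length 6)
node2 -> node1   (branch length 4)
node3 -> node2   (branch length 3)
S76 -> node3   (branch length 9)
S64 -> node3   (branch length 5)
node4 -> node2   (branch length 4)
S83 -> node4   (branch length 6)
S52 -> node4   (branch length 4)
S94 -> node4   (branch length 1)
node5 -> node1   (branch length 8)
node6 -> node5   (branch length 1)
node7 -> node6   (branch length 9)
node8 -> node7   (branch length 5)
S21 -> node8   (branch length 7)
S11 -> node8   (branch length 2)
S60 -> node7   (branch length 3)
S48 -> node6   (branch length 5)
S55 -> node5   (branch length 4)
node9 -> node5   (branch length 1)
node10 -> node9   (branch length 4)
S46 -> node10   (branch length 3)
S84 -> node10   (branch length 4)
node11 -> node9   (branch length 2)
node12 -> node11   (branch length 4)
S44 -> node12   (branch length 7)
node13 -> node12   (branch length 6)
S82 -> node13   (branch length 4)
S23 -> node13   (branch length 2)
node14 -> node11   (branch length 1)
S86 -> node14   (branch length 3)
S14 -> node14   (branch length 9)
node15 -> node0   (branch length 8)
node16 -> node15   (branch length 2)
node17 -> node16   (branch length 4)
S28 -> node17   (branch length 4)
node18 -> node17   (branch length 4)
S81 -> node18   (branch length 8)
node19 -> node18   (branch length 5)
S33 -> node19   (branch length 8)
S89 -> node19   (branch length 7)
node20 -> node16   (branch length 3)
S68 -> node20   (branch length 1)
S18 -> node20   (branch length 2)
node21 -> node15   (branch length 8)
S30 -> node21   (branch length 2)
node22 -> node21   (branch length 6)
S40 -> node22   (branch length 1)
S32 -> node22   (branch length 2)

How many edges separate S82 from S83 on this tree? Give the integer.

The MRCA of S82 and S83 is the node subtending (((S76,S64),(S83,S52,S94)),((((S21,S11),S60),S48),S55,((S46,S84),((S44,(S82,S23)),(S86,S14))))).
From S82 up to that node: 6 branches. From S83 up to the same node: 3 branches. Total: 6 + 3 = 9.

9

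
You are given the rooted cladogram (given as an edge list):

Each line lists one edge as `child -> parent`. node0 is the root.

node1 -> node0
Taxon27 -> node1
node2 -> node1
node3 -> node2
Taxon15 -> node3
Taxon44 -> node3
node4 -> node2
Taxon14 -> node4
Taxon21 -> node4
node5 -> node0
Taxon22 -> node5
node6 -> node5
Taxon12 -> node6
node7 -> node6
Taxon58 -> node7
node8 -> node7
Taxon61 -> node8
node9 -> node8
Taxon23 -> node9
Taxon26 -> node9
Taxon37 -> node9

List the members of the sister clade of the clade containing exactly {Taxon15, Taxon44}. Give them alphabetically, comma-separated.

Taxon14, Taxon21

The clade containing exactly {Taxon15, Taxon44} attaches to the tree at the node subtending ((Taxon15,Taxon44),(Taxon14,Taxon21)).
The other lineage descending from that same node — the sister group — is (Taxon14,Taxon21); its 2 tips in alphabetical order are the answer.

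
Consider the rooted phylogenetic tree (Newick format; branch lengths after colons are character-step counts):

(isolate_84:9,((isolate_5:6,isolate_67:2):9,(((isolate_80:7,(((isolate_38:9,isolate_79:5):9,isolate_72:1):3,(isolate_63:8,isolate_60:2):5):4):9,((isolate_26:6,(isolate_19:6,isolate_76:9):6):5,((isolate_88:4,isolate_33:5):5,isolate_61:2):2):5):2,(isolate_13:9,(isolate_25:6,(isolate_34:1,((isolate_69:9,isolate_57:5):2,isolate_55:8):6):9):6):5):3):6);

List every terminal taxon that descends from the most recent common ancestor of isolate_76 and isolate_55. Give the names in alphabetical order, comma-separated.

Tracing isolate_76: it sits inside (isolate_19,isolate_76).
Tracing isolate_55: it sits inside ((isolate_69,isolate_57),isolate_55).
The smallest clade enclosing both is (((isolate_80,(((isolate_38,isolate_79),isolate_72),(isolate_63,isolate_60))),((isolate_26,(isolate_19,isolate_76)),((isolate_88,isolate_33),isolate_61))),(isolate_13,(isolate_25,(isolate_34,((isolate_69,isolate_57),isolate_55))))); the answer is its 18 terminal taxa in alphabetical order.

isolate_13, isolate_19, isolate_25, isolate_26, isolate_33, isolate_34, isolate_38, isolate_55, isolate_57, isolate_60, isolate_61, isolate_63, isolate_69, isolate_72, isolate_76, isolate_79, isolate_80, isolate_88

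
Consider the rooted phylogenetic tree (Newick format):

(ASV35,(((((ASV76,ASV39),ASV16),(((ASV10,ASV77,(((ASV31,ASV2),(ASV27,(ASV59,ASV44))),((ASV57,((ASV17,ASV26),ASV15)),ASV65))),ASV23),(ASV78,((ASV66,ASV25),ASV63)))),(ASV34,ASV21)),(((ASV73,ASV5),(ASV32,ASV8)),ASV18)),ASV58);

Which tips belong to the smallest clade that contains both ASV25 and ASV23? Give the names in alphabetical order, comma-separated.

Tracing ASV25: it sits inside (ASV66,ASV25).
Tracing ASV23: it sits inside ((ASV10,ASV77,(((ASV31,ASV2),(ASV27,(ASV59,ASV44))),((ASV57,((ASV17,ASV26),ASV15)),ASV65))),ASV23).
The smallest clade enclosing both is (((ASV10,ASV77,(((ASV31,ASV2),(ASV27,(ASV59,ASV44))),((ASV57,((ASV17,ASV26),ASV15)),ASV65))),ASV23),(ASV78,((ASV66,ASV25),ASV63))); the answer is its 17 terminal taxa in alphabetical order.

ASV10, ASV15, ASV17, ASV2, ASV23, ASV25, ASV26, ASV27, ASV31, ASV44, ASV57, ASV59, ASV63, ASV65, ASV66, ASV77, ASV78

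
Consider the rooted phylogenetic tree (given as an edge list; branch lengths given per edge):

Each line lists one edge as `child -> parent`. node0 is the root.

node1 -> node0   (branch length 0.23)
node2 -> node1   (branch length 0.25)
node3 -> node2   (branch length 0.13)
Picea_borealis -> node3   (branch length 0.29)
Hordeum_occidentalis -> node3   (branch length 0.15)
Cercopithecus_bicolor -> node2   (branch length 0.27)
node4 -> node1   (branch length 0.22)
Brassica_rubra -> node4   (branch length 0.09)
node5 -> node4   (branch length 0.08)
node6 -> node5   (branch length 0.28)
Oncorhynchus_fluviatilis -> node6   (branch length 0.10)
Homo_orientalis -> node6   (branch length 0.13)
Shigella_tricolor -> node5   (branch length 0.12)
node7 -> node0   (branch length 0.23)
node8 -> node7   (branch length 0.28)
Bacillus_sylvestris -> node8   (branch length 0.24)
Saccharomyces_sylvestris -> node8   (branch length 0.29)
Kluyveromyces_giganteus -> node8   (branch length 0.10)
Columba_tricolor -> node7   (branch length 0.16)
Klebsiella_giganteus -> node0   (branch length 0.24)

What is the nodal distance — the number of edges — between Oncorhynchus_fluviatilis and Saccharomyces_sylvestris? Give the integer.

8

The MRCA of Oncorhynchus_fluviatilis and Saccharomyces_sylvestris is the root of the tree.
From Oncorhynchus_fluviatilis up to that node: 5 branches. From Saccharomyces_sylvestris up to the same node: 3 branches. Total: 5 + 3 = 8.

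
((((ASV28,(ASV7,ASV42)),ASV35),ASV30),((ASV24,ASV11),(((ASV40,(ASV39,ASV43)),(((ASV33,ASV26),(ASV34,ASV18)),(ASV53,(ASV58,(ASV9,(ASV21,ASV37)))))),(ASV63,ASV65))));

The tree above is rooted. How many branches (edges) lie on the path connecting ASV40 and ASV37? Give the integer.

8

The MRCA of ASV40 and ASV37 is the node subtending ((ASV40,(ASV39,ASV43)),(((ASV33,ASV26),(ASV34,ASV18)),(ASV53,(ASV58,(ASV9,(ASV21,ASV37)))))).
From ASV40 up to that node: 2 branches. From ASV37 up to the same node: 6 branches. Total: 2 + 6 = 8.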